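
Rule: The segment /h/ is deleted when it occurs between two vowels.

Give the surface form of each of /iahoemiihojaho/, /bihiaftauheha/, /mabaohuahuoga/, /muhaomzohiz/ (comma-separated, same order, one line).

/iahoemiihojaho/: /h/ occurs between vowels /a/ and /o/, so it deletes. /h/ occurs between vowels /i/ and /o/, so it deletes. /h/ occurs between vowels /a/ and /o/, so it deletes. → [iaoemiiojao].
/bihiaftauheha/: /h/ occurs between vowels /i/ and /i/, so it deletes. /h/ occurs between vowels /u/ and /e/, so it deletes. /h/ occurs between vowels /e/ and /a/, so it deletes. → [biiaftauea].
/mabaohuahuoga/: /h/ occurs between vowels /o/ and /u/, so it deletes. /h/ occurs between vowels /a/ and /u/, so it deletes. → [mabaouauoga].
/muhaomzohiz/: /h/ occurs between vowels /u/ and /a/, so it deletes. /h/ occurs between vowels /o/ and /i/, so it deletes. → [muaomzoiz].

iaoemiiojao, biiaftauea, mabaouauoga, muaomzoiz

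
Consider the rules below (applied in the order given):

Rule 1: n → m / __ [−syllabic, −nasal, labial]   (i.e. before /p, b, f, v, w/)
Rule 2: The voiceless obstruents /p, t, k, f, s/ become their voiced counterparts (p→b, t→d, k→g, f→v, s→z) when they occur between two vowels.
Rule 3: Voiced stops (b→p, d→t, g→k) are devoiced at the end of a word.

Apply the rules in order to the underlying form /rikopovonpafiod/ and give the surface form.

rigobovompaviot

Rule 1 (nasal place assimilation): /n/ precedes the labial consonant /p/, so it assimilates in place to [m]. /rikopovonpafiod/ → rikopovompafiod.
Rule 2 (intervocalic voicing): /k/ is a voiceless obstruent between vowels /i/ and /o/, so it voices to [g]. /p/ is a voiceless obstruent between vowels /o/ and /o/, so it voices to [b]. /f/ is a voiceless obstruent between vowels /a/ and /i/, so it voices to [v]. /rikopovompafiod/ → rigobovompaviod.
Rule 3 (final devoicing): /d/ is a voiced stop in word-final position, so it devoices to [t]. /rigobovompaviod/ → rigobovompaviot.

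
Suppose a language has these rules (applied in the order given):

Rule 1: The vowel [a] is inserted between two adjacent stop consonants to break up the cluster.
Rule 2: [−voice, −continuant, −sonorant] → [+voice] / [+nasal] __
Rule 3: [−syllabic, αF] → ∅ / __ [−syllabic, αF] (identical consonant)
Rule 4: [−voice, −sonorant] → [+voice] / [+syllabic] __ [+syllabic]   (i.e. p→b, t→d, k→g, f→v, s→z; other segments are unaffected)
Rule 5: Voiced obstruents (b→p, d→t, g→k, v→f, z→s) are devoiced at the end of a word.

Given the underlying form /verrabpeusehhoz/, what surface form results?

Rule 1 (stop-cluster a-epenthesis): /b/ and /p/ form a stop–stop cluster, so [a] is inserted between them. /verrabpeusehhoz/ → verrabapeusehhoz.
Rule 2 (post-nasal voicing): no segment meets the environment; /verrabapeusehhoz/ is unchanged.
Rule 3 (degemination): /rr/ is a geminate; the first /r/ deletes. /hh/ is a geminate; the first /h/ deletes. /verrabapeusehhoz/ → verabapeusehoz.
Rule 4 (intervocalic voicing): /p/ is a voiceless obstruent between vowels /a/ and /e/, so it voices to [b]. /s/ is a voiceless obstruent between vowels /u/ and /e/, so it voices to [z]. /verabapeusehoz/ → verababeuzehoz.
Rule 5 (final devoicing): /z/ is a voiced obstruent in word-final position, so it devoices to [s]. /verababeuzehoz/ → verababeuzehos.

verababeuzehos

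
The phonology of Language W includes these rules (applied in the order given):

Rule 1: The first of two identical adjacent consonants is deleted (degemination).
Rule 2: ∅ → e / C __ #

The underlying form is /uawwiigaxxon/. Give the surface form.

Rule 1 (degemination): /ww/ is a geminate; the first /w/ deletes. /xx/ is a geminate; the first /x/ deletes. /uawwiigaxxon/ → uawiigaxon.
Rule 2 (final e-epenthesis): the form ends in the consonant /n/, so [e] is inserted word-finally. /uawiigaxon/ → uawiigaxone.

uawiigaxone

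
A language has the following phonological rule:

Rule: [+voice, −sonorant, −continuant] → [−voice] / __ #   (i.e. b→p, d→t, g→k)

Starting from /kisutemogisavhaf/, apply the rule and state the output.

No segment of /kisutemogisavhaf/ meets the structural description of the rule, so the form surfaces unchanged.

kisutemogisavhaf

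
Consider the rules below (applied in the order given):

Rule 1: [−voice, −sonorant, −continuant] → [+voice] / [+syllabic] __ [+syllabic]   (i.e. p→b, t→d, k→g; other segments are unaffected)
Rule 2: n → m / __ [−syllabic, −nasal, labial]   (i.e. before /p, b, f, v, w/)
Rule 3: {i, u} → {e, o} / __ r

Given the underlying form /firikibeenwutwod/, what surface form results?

ferigibeemwutwod

Rule 1 (intervocalic voicing): /k/ is a voiceless stop between vowels /i/ and /i/, so it voices to [g]. /firikibeenwutwod/ → firigibeenwutwod.
Rule 2 (nasal place assimilation): /n/ precedes the labial consonant /w/, so it assimilates in place to [m]. /firigibeenwutwod/ → firigibeemwutwod.
Rule 3 (pre-rhotic lowering): /i/ is a high vowel immediately before /r/, so it lowers to [e]. /firigibeemwutwod/ → ferigibeemwutwod.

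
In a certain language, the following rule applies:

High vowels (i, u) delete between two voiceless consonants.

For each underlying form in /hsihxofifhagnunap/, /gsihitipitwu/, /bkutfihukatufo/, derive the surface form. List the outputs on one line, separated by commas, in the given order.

/hsihxofifhagnunap/: /i/ is a high vowel flanked by voiceless consonants /s/ and /h/, so it deletes. /i/ is a high vowel flanked by voiceless consonants /f/ and /f/, so it deletes. → [hshxoffhagnunap].
/gsihitipitwu/: /i/ is a high vowel flanked by voiceless consonants /s/ and /h/, so it deletes. /i/ is a high vowel flanked by voiceless consonants /h/ and /t/, so it deletes. /i/ is a high vowel flanked by voiceless consonants /t/ and /p/, so it deletes. /i/ is a high vowel flanked by voiceless consonants /p/ and /t/, so it deletes. → [gshtptwu].
/bkutfihukatufo/: /u/ is a high vowel flanked by voiceless consonants /k/ and /t/, so it deletes. /i/ is a high vowel flanked by voiceless consonants /f/ and /h/, so it deletes. /u/ is a high vowel flanked by voiceless consonants /h/ and /k/, so it deletes. /u/ is a high vowel flanked by voiceless consonants /t/ and /f/, so it deletes. → [bktfhkatfo].

hshxoffhagnunap, gshtptwu, bktfhkatfo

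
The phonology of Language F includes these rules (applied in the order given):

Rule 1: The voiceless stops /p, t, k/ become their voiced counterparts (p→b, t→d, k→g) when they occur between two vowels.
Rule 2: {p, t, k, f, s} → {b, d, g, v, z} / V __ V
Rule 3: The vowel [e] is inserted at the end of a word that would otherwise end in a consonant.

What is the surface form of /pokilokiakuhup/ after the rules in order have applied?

Rule 1 (intervocalic voicing): /k/ is a voiceless stop between vowels /o/ and /i/, so it voices to [g]. /k/ is a voiceless stop between vowels /o/ and /i/, so it voices to [g]. /k/ is a voiceless stop between vowels /a/ and /u/, so it voices to [g]. /pokilokiakuhup/ → pogilogiaguhup.
Rule 2 (intervocalic voicing): no segment meets the environment; /pogilogiaguhup/ is unchanged.
Rule 3 (final e-epenthesis): the form ends in the consonant /p/, so [e] is inserted word-finally. /pogilogiaguhup/ → pogilogiaguhupe.

pogilogiaguhupe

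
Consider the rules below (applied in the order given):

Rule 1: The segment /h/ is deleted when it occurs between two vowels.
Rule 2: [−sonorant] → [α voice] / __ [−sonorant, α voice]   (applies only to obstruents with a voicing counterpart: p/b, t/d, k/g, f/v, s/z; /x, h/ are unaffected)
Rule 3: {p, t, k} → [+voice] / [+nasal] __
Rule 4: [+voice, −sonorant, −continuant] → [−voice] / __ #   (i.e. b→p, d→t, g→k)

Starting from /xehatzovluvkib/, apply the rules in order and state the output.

Rule 1 (intervocalic h-deletion): /h/ occurs between vowels /e/ and /a/, so it deletes. /xehatzovluvkib/ → xeatzovluvkib.
Rule 2 (regressive voicing assimilation): /t/ precedes the voiced obstruent /z/, so it voices to [d] by assimilation. /v/ precedes the voiceless obstruent /k/, so it devoices to [f] by assimilation. /xeatzovluvkib/ → xeadzovlufkib.
Rule 3 (post-nasal voicing): no segment meets the environment; /xeadzovlufkib/ is unchanged.
Rule 4 (final devoicing): /b/ is a voiced stop in word-final position, so it devoices to [p]. /xeadzovlufkib/ → xeadzovlufkip.

xeadzovlufkip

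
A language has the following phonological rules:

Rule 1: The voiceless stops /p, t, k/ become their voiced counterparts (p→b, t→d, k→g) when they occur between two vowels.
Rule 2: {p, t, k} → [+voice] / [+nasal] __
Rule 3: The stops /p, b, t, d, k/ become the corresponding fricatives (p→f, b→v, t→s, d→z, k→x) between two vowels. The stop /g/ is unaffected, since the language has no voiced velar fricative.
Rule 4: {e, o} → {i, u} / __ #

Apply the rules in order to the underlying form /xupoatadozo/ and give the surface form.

xuvoazazozu

Rule 1 (intervocalic voicing): /p/ is a voiceless stop between vowels /u/ and /o/, so it voices to [b]. /t/ is a voiceless stop between vowels /a/ and /a/, so it voices to [d]. /xupoatadozo/ → xuboadadozo.
Rule 2 (post-nasal voicing): no segment meets the environment; /xuboadadozo/ is unchanged.
Rule 3 (intervocalic spirantization): /b/ is a stop between vowels /u/ and /o/, so it spirantizes to the fricative [v]. /d/ is a stop between vowels /a/ and /a/, so it spirantizes to the fricative [z]. /d/ is a stop between vowels /a/ and /o/, so it spirantizes to the fricative [z]. /xuboadadozo/ → xuvoazazozo.
Rule 4 (final vowel raising): /o/ is a mid vowel in word-final position, so it raises to [u]. /xuvoazazozo/ → xuvoazazozu.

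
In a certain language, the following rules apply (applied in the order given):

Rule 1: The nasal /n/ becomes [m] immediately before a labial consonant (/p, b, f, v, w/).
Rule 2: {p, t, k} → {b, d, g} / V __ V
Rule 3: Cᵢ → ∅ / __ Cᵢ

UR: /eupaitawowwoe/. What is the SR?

Rule 1 (nasal place assimilation): no segment meets the environment; /eupaitawowwoe/ is unchanged.
Rule 2 (intervocalic voicing): /p/ is a voiceless stop between vowels /u/ and /a/, so it voices to [b]. /t/ is a voiceless stop between vowels /i/ and /a/, so it voices to [d]. /eupaitawowwoe/ → eubaidawowwoe.
Rule 3 (degemination): /ww/ is a geminate; the first /w/ deletes. /eubaidawowwoe/ → eubaidawowoe.

eubaidawowoe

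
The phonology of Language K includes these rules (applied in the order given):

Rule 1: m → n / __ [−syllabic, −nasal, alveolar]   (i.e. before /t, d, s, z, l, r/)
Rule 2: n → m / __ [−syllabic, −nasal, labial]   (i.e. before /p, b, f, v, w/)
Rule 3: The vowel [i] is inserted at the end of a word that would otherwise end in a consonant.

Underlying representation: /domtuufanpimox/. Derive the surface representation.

Rule 1 (nasal place assimilation): /m/ precedes the alveolar consonant /t/, so it assimilates in place to [n]. /domtuufanpimox/ → dontuufanpimox.
Rule 2 (nasal place assimilation): /n/ precedes the labial consonant /p/, so it assimilates in place to [m]. /dontuufanpimox/ → dontuufampimox.
Rule 3 (final i-epenthesis): the form ends in the consonant /x/, so [i] is inserted word-finally. /dontuufampimox/ → dontuufampimoxi.

dontuufampimoxi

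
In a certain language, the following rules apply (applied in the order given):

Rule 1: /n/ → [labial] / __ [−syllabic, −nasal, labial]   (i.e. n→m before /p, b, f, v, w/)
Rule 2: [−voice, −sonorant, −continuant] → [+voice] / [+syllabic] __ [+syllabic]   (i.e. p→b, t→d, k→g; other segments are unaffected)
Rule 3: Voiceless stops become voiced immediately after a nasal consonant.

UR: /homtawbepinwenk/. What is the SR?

Rule 1 (nasal place assimilation): /n/ precedes the labial consonant /w/, so it assimilates in place to [m]. /homtawbepinwenk/ → homtawbepimwenk.
Rule 2 (intervocalic voicing): /p/ is a voiceless stop between vowels /e/ and /i/, so it voices to [b]. /homtawbepimwenk/ → homtawbebimwenk.
Rule 3 (post-nasal voicing): /t/ is a voiceless stop immediately after the nasal /m/, so it voices to [d]. /k/ is a voiceless stop immediately after the nasal /n/, so it voices to [g]. /homtawbebimwenk/ → homdawbebimweng.

homdawbebimweng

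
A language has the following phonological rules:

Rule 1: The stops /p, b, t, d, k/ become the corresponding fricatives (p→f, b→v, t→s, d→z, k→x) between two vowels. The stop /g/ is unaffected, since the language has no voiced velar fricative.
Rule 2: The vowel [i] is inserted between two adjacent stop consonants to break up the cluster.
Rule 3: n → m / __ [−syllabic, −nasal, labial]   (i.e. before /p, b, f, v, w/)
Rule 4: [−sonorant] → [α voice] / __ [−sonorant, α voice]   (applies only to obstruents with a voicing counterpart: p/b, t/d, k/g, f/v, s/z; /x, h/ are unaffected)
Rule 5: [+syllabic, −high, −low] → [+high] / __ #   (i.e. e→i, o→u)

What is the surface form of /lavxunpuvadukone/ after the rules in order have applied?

lafxumpuvazuxoni

Rule 1 (intervocalic spirantization): /d/ is a stop between vowels /a/ and /u/, so it spirantizes to the fricative [z]. /k/ is a stop between vowels /u/ and /o/, so it spirantizes to the fricative [x]. /lavxunpuvadukone/ → lavxunpuvazuxone.
Rule 2 (stop-cluster i-epenthesis): no segment meets the environment; /lavxunpuvazuxone/ is unchanged.
Rule 3 (nasal place assimilation): /n/ precedes the labial consonant /p/, so it assimilates in place to [m]. /lavxunpuvazuxone/ → lavxumpuvazuxone.
Rule 4 (regressive voicing assimilation): /v/ precedes the voiceless obstruent /x/, so it devoices to [f] by assimilation. /lavxumpuvazuxone/ → lafxumpuvazuxone.
Rule 5 (final vowel raising): /e/ is a mid vowel in word-final position, so it raises to [i]. /lafxumpuvazuxone/ → lafxumpuvazuxoni.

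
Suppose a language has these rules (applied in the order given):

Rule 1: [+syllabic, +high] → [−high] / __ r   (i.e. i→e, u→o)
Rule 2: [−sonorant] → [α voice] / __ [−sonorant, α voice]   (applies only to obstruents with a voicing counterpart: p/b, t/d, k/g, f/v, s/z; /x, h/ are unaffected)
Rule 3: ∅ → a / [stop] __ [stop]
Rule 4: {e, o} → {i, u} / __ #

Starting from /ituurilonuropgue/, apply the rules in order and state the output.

ituorilonorobagui

Rule 1 (pre-rhotic lowering): /u/ is a high vowel immediately before /r/, so it lowers to [o]. /u/ is a high vowel immediately before /r/, so it lowers to [o]. /ituurilonuropgue/ → ituorilonoropgue.
Rule 2 (regressive voicing assimilation): /p/ precedes the voiced obstruent /g/, so it voices to [b] by assimilation. /ituorilonoropgue/ → ituorilonorobgue.
Rule 3 (stop-cluster a-epenthesis): /b/ and /g/ form a stop–stop cluster, so [a] is inserted between them. /ituorilonorobgue/ → ituorilonorobague.
Rule 4 (final vowel raising): /e/ is a mid vowel in word-final position, so it raises to [i]. /ituorilonorobague/ → ituorilonorobagui.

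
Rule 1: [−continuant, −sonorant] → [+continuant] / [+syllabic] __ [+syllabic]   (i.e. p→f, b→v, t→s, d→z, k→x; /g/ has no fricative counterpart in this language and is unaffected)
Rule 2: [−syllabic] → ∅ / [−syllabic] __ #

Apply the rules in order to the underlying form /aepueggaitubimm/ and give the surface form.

aefueggaisuvim

Rule 1 (intervocalic spirantization): /p/ is a stop between vowels /e/ and /u/, so it spirantizes to the fricative [f]. /t/ is a stop between vowels /i/ and /u/, so it spirantizes to the fricative [s]. /b/ is a stop between vowels /u/ and /i/, so it spirantizes to the fricative [v]. /aepueggaitubimm/ → aefueggaisuvimm.
Rule 2 (final cluster simplification): /m/ is the second consonant of a word-final cluster /mm/, so it deletes. /aefueggaisuvimm/ → aefueggaisuvim.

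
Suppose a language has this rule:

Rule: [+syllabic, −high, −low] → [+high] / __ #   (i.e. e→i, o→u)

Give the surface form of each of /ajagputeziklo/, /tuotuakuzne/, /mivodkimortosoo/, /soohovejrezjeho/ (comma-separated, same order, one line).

ajagputeziklu, tuotuakuzni, mivodkimortosou, soohovejrezjehu

/ajagputeziklo/: /o/ is a mid vowel in word-final position, so it raises to [u]. → [ajagputeziklu].
/tuotuakuzne/: /e/ is a mid vowel in word-final position, so it raises to [i]. → [tuotuakuzni].
/mivodkimortosoo/: /o/ is a mid vowel in word-final position, so it raises to [u]. → [mivodkimortosou].
/soohovejrezjeho/: /o/ is a mid vowel in word-final position, so it raises to [u]. → [soohovejrezjehu].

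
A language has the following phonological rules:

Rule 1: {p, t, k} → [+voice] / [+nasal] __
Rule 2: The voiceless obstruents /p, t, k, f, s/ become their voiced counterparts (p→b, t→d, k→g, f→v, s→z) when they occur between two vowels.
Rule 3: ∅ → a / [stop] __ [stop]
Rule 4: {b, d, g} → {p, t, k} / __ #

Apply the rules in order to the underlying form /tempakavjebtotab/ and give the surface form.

tembagavjebatodap

Rule 1 (post-nasal voicing): /p/ is a voiceless stop immediately after the nasal /m/, so it voices to [b]. /tempakavjebtotab/ → tembakavjebtotab.
Rule 2 (intervocalic voicing): /k/ is a voiceless obstruent between vowels /a/ and /a/, so it voices to [g]. /t/ is a voiceless obstruent between vowels /o/ and /a/, so it voices to [d]. /tembakavjebtotab/ → tembagavjebtodab.
Rule 3 (stop-cluster a-epenthesis): /b/ and /t/ form a stop–stop cluster, so [a] is inserted between them. /tembagavjebtodab/ → tembagavjebatodab.
Rule 4 (final devoicing): /b/ is a voiced stop in word-final position, so it devoices to [p]. /tembagavjebatodab/ → tembagavjebatodap.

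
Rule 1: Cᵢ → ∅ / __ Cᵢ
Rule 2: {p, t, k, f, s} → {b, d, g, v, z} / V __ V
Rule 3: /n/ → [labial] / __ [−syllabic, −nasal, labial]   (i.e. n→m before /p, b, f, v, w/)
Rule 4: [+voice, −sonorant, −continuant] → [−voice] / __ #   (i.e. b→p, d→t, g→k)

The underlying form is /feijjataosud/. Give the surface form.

Rule 1 (degemination): /jj/ is a geminate; the first /j/ deletes. /feijjataosud/ → feijataosud.
Rule 2 (intervocalic voicing): /t/ is a voiceless obstruent between vowels /a/ and /a/, so it voices to [d]. /s/ is a voiceless obstruent between vowels /o/ and /u/, so it voices to [z]. /feijataosud/ → feijadaozud.
Rule 3 (nasal place assimilation): no segment meets the environment; /feijadaozud/ is unchanged.
Rule 4 (final devoicing): /d/ is a voiced stop in word-final position, so it devoices to [t]. /feijadaozud/ → feijadaozut.

feijadaozut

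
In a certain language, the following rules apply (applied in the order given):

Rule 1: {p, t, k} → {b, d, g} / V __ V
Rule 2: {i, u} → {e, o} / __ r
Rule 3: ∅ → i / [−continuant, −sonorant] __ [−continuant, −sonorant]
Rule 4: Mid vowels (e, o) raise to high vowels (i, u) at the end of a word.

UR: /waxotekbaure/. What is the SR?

Rule 1 (intervocalic voicing): /t/ is a voiceless stop between vowels /o/ and /e/, so it voices to [d]. /waxotekbaure/ → waxodekbaure.
Rule 2 (pre-rhotic lowering): /u/ is a high vowel immediately before /r/, so it lowers to [o]. /waxodekbaure/ → waxodekbaore.
Rule 3 (stop-cluster i-epenthesis): /k/ and /b/ form a stop–stop cluster, so [i] is inserted between them. /waxodekbaore/ → waxodekibaore.
Rule 4 (final vowel raising): /e/ is a mid vowel in word-final position, so it raises to [i]. /waxodekibaore/ → waxodekibaori.

waxodekibaori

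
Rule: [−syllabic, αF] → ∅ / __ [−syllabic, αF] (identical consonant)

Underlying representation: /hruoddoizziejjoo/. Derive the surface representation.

/dd/ is a geminate; the first /d/ deletes.
/zz/ is a geminate; the first /z/ deletes.
/jj/ is a geminate; the first /j/ deletes.
Surface form: [hruodoiziejoo].

hruodoiziejoo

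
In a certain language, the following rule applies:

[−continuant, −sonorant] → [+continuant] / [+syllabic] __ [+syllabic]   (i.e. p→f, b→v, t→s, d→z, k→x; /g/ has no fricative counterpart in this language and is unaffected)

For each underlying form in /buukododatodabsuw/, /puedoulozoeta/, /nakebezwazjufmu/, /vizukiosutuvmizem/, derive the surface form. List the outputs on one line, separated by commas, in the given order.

buuxozozasozabsuw, puezoulozoesa, naxevezwazjufmu, vizuxiosusuvmizem

/buukododatodabsuw/: /k/ is a stop between vowels /u/ and /o/, so it spirantizes to the fricative [x]. /d/ is a stop between vowels /o/ and /o/, so it spirantizes to the fricative [z]. /d/ is a stop between vowels /o/ and /a/, so it spirantizes to the fricative [z]. /t/ is a stop between vowels /a/ and /o/, so it spirantizes to the fricative [s]. /d/ is a stop between vowels /o/ and /a/, so it spirantizes to the fricative [z]. → [buuxozozasozabsuw].
/puedoulozoeta/: /d/ is a stop between vowels /e/ and /o/, so it spirantizes to the fricative [z]. /t/ is a stop between vowels /e/ and /a/, so it spirantizes to the fricative [s]. → [puezoulozoesa].
/nakebezwazjufmu/: /k/ is a stop between vowels /a/ and /e/, so it spirantizes to the fricative [x]. /b/ is a stop between vowels /e/ and /e/, so it spirantizes to the fricative [v]. → [naxevezwazjufmu].
/vizukiosutuvmizem/: /k/ is a stop between vowels /u/ and /i/, so it spirantizes to the fricative [x]. /t/ is a stop between vowels /u/ and /u/, so it spirantizes to the fricative [s]. → [vizuxiosusuvmizem].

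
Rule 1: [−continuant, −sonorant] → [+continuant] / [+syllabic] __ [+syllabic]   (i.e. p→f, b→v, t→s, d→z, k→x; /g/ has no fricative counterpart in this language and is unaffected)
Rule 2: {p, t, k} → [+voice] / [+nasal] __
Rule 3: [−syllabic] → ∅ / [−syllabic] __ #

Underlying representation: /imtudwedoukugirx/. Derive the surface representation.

imdudwezouxugir

Rule 1 (intervocalic spirantization): /d/ is a stop between vowels /e/ and /o/, so it spirantizes to the fricative [z]. /k/ is a stop between vowels /u/ and /u/, so it spirantizes to the fricative [x]. /imtudwedoukugirx/ → imtudwezouxugirx.
Rule 2 (post-nasal voicing): /t/ is a voiceless stop immediately after the nasal /m/, so it voices to [d]. /imtudwezouxugirx/ → imdudwezouxugirx.
Rule 3 (final cluster simplification): /x/ is the second consonant of a word-final cluster /rx/, so it deletes. /imdudwezouxugirx/ → imdudwezouxugir.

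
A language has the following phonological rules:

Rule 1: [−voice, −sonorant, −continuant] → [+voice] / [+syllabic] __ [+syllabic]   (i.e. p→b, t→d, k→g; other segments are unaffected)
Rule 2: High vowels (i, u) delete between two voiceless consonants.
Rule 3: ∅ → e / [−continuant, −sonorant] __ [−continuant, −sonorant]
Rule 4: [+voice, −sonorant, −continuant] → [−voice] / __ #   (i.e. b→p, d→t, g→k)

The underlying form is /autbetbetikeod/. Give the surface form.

Rule 1 (intervocalic voicing): /t/ is a voiceless stop between vowels /e/ and /i/, so it voices to [d]. /k/ is a voiceless stop between vowels /i/ and /e/, so it voices to [g]. /autbetbetikeod/ → autbetbedigeod.
Rule 2 (high vowel syncope): no segment meets the environment; /autbetbedigeod/ is unchanged.
Rule 3 (stop-cluster e-epenthesis): /t/ and /b/ form a stop–stop cluster, so [e] is inserted between them. /t/ and /b/ form a stop–stop cluster, so [e] is inserted between them. /autbetbedigeod/ → autebetebedigeod.
Rule 4 (final devoicing): /d/ is a voiced stop in word-final position, so it devoices to [t]. /autebetebedigeod/ → autebetebedigeot.

autebetebedigeot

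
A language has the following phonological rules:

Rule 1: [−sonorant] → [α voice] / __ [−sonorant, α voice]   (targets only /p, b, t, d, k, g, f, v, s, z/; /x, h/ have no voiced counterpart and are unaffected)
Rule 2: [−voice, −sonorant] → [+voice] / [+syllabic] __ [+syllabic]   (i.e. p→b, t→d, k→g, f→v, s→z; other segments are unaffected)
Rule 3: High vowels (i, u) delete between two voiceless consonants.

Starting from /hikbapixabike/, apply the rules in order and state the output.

Rule 1 (regressive voicing assimilation): /k/ precedes the voiced obstruent /b/, so it voices to [g] by assimilation. /hikbapixabike/ → higbapixabike.
Rule 2 (intervocalic voicing): /p/ is a voiceless obstruent between vowels /a/ and /i/, so it voices to [b]. /k/ is a voiceless obstruent between vowels /i/ and /e/, so it voices to [g]. /higbapixabike/ → higbabixabige.
Rule 3 (high vowel syncope): no segment meets the environment; /higbabixabige/ is unchanged.

higbabixabige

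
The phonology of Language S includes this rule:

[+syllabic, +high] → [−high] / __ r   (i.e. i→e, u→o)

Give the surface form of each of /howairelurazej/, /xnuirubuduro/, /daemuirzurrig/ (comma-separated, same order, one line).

howaerelorazej, xnuerubudoro, daemuerzorrig

/howairelurazej/: /i/ is a high vowel immediately before /r/, so it lowers to [e]. /u/ is a high vowel immediately before /r/, so it lowers to [o]. → [howaerelorazej].
/xnuirubuduro/: /i/ is a high vowel immediately before /r/, so it lowers to [e]. /u/ is a high vowel immediately before /r/, so it lowers to [o]. → [xnuerubudoro].
/daemuirzurrig/: /i/ is a high vowel immediately before /r/, so it lowers to [e]. /u/ is a high vowel immediately before /r/, so it lowers to [o]. → [daemuerzorrig].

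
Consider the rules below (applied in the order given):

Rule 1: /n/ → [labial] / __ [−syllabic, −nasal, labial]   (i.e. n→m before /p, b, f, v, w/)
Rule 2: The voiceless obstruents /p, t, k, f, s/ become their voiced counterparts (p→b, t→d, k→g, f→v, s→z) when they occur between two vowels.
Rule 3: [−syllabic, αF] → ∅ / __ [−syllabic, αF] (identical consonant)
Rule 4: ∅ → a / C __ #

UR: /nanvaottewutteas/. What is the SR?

Rule 1 (nasal place assimilation): /n/ precedes the labial consonant /v/, so it assimilates in place to [m]. /nanvaottewutteas/ → namvaottewutteas.
Rule 2 (intervocalic voicing): no segment meets the environment; /namvaottewutteas/ is unchanged.
Rule 3 (degemination): /tt/ is a geminate; the first /t/ deletes. /tt/ is a geminate; the first /t/ deletes. /namvaottewutteas/ → namvaotewuteas.
Rule 4 (final a-epenthesis): the form ends in the consonant /s/, so [a] is inserted word-finally. /namvaotewuteas/ → namvaotewuteasa.

namvaotewuteasa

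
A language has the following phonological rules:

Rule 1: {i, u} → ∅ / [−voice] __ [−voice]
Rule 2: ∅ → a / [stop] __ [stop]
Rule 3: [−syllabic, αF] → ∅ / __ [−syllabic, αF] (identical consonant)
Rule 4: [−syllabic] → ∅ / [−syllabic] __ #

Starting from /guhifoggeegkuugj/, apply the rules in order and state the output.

Rule 1 (high vowel syncope): /i/ is a high vowel flanked by voiceless consonants /h/ and /f/, so it deletes. /guhifoggeegkuugj/ → guhfoggeegkuugj.
Rule 2 (stop-cluster a-epenthesis): /g/ and /g/ form a stop–stop cluster, so [a] is inserted between them. /g/ and /k/ form a stop–stop cluster, so [a] is inserted between them. /guhfoggeegkuugj/ → guhfogageegakuugj.
Rule 3 (degemination): no segment meets the environment; /guhfogageegakuugj/ is unchanged.
Rule 4 (final cluster simplification): /j/ is the second consonant of a word-final cluster /gj/, so it deletes. /guhfogageegakuugj/ → guhfogageegakuug.

guhfogageegakuug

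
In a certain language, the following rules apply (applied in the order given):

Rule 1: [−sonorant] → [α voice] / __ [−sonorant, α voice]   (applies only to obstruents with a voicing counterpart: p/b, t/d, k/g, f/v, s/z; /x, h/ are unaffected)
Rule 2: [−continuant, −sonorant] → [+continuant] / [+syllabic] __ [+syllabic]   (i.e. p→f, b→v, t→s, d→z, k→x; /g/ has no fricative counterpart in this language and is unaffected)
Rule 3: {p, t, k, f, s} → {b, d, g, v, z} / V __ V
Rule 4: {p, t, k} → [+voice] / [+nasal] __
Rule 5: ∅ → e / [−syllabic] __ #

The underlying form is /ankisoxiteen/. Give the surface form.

Rule 1 (regressive voicing assimilation): no segment meets the environment; /ankisoxiteen/ is unchanged.
Rule 2 (intervocalic spirantization): /t/ is a stop between vowels /i/ and /e/, so it spirantizes to the fricative [s]. /ankisoxiteen/ → ankisoxiseen.
Rule 3 (intervocalic voicing): /s/ is a voiceless obstruent between vowels /i/ and /o/, so it voices to [z]. /s/ is a voiceless obstruent between vowels /i/ and /e/, so it voices to [z]. /ankisoxiseen/ → ankizoxizeen.
Rule 4 (post-nasal voicing): /k/ is a voiceless stop immediately after the nasal /n/, so it voices to [g]. /ankizoxizeen/ → angizoxizeen.
Rule 5 (final e-epenthesis): the form ends in the consonant /n/, so [e] is inserted word-finally. /angizoxizeen/ → angizoxizeene.

angizoxizeene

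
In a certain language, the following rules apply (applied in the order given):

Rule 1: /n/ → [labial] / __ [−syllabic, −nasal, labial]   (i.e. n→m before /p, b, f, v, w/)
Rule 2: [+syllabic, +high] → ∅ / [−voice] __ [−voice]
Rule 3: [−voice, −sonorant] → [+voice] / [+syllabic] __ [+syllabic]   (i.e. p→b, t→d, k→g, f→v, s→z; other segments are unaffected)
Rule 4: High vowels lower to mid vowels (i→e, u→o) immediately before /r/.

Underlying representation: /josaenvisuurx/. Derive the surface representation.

Rule 1 (nasal place assimilation): /n/ precedes the labial consonant /v/, so it assimilates in place to [m]. /josaenvisuurx/ → josaemvisuurx.
Rule 2 (high vowel syncope): no segment meets the environment; /josaemvisuurx/ is unchanged.
Rule 3 (intervocalic voicing): /s/ is a voiceless obstruent between vowels /o/ and /a/, so it voices to [z]. /s/ is a voiceless obstruent between vowels /i/ and /u/, so it voices to [z]. /josaemvisuurx/ → jozaemvizuurx.
Rule 4 (pre-rhotic lowering): /u/ is a high vowel immediately before /r/, so it lowers to [o]. /jozaemvizuurx/ → jozaemvizuorx.

jozaemvizuorx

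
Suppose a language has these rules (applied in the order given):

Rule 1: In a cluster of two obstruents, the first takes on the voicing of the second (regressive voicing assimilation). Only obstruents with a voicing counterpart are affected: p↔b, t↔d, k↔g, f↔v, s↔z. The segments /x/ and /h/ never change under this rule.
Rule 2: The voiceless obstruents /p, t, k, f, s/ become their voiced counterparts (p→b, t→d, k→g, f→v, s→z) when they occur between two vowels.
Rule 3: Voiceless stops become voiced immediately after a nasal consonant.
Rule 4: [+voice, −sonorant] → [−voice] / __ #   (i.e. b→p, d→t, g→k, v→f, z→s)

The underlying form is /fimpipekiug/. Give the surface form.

Rule 1 (regressive voicing assimilation): no segment meets the environment; /fimpipekiug/ is unchanged.
Rule 2 (intervocalic voicing): /p/ is a voiceless obstruent between vowels /i/ and /e/, so it voices to [b]. /k/ is a voiceless obstruent between vowels /e/ and /i/, so it voices to [g]. /fimpipekiug/ → fimpibegiug.
Rule 3 (post-nasal voicing): /p/ is a voiceless stop immediately after the nasal /m/, so it voices to [b]. /fimpibegiug/ → fimbibegiug.
Rule 4 (final devoicing): /g/ is a voiced obstruent in word-final position, so it devoices to [k]. /fimbibegiug/ → fimbibegiuk.

fimbibegiuk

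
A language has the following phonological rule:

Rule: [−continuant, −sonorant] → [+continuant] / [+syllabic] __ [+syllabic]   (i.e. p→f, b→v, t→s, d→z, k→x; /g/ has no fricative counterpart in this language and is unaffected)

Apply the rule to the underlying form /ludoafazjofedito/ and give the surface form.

luzoafazjofeziso

/d/ is a stop between vowels /u/ and /o/, so it spirantizes to the fricative [z].
/d/ is a stop between vowels /e/ and /i/, so it spirantizes to the fricative [z].
/t/ is a stop between vowels /i/ and /o/, so it spirantizes to the fricative [s].
Surface form: [luzoafazjofeziso].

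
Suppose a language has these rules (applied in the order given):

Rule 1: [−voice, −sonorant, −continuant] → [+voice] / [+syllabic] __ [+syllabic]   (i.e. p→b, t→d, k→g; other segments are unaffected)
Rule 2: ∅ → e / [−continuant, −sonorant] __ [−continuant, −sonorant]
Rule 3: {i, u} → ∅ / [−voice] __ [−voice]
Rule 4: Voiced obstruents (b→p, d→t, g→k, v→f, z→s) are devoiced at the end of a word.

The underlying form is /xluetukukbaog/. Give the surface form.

xluedugukebaok

Rule 1 (intervocalic voicing): /t/ is a voiceless stop between vowels /e/ and /u/, so it voices to [d]. /k/ is a voiceless stop between vowels /u/ and /u/, so it voices to [g]. /xluetukukbaog/ → xluedugukbaog.
Rule 2 (stop-cluster e-epenthesis): /k/ and /b/ form a stop–stop cluster, so [e] is inserted between them. /xluedugukbaog/ → xluedugukebaog.
Rule 3 (high vowel syncope): no segment meets the environment; /xluedugukebaog/ is unchanged.
Rule 4 (final devoicing): /g/ is a voiced obstruent in word-final position, so it devoices to [k]. /xluedugukebaog/ → xluedugukebaok.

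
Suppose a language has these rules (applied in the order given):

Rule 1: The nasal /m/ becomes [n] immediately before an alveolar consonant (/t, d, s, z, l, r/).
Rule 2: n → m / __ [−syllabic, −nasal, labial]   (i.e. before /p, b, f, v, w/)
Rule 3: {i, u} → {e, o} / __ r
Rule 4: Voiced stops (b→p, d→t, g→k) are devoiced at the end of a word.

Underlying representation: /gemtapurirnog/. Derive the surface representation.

gentaporernok

Rule 1 (nasal place assimilation): /m/ precedes the alveolar consonant /t/, so it assimilates in place to [n]. /gemtapurirnog/ → gentapurirnog.
Rule 2 (nasal place assimilation): no segment meets the environment; /gentapurirnog/ is unchanged.
Rule 3 (pre-rhotic lowering): /u/ is a high vowel immediately before /r/, so it lowers to [o]. /i/ is a high vowel immediately before /r/, so it lowers to [e]. /gentapurirnog/ → gentaporernog.
Rule 4 (final devoicing): /g/ is a voiced stop in word-final position, so it devoices to [k]. /gentaporernog/ → gentaporernok.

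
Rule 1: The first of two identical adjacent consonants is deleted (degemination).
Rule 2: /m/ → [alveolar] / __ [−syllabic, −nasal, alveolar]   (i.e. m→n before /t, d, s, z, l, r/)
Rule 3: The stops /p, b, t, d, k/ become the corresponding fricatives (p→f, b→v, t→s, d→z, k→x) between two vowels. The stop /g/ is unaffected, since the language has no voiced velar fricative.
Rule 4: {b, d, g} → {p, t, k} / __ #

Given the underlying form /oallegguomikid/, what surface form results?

oaleguomixit

Rule 1 (degemination): /ll/ is a geminate; the first /l/ deletes. /gg/ is a geminate; the first /g/ deletes. /oallegguomikid/ → oaleguomikid.
Rule 2 (nasal place assimilation): no segment meets the environment; /oaleguomikid/ is unchanged.
Rule 3 (intervocalic spirantization): /k/ is a stop between vowels /i/ and /i/, so it spirantizes to the fricative [x]. /oaleguomikid/ → oaleguomixid.
Rule 4 (final devoicing): /d/ is a voiced stop in word-final position, so it devoices to [t]. /oaleguomixid/ → oaleguomixit.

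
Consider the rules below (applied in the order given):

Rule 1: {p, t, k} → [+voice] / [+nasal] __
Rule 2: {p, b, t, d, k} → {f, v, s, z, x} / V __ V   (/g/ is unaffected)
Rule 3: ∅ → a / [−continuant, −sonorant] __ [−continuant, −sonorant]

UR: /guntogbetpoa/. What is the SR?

gundogabetapoa

Rule 1 (post-nasal voicing): /t/ is a voiceless stop immediately after the nasal /n/, so it voices to [d]. /guntogbetpoa/ → gundogbetpoa.
Rule 2 (intervocalic spirantization): no segment meets the environment; /gundogbetpoa/ is unchanged.
Rule 3 (stop-cluster a-epenthesis): /g/ and /b/ form a stop–stop cluster, so [a] is inserted between them. /t/ and /p/ form a stop–stop cluster, so [a] is inserted between them. /gundogbetpoa/ → gundogabetapoa.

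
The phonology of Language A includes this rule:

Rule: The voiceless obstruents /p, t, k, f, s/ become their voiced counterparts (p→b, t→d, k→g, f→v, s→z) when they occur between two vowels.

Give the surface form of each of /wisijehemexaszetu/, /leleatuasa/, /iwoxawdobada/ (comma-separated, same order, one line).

wizijehemexaszedu, leleaduaza, iwoxawdobada

/wisijehemexaszetu/: /s/ is a voiceless obstruent between vowels /i/ and /i/, so it voices to [z]. /t/ is a voiceless obstruent between vowels /e/ and /u/, so it voices to [d]. → [wizijehemexaszedu].
/leleatuasa/: /t/ is a voiceless obstruent between vowels /a/ and /u/, so it voices to [d]. /s/ is a voiceless obstruent between vowels /a/ and /a/, so it voices to [z]. → [leleaduaza].
/iwoxawdobada/: the rule's environment is not met; surfaces unchanged as [iwoxawdobada].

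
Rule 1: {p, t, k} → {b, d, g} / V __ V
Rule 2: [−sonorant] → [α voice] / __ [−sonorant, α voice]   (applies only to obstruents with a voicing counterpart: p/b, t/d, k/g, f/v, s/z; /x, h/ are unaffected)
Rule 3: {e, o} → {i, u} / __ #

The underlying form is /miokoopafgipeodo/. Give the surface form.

Rule 1 (intervocalic voicing): /k/ is a voiceless stop between vowels /o/ and /o/, so it voices to [g]. /p/ is a voiceless stop between vowels /o/ and /a/, so it voices to [b]. /p/ is a voiceless stop between vowels /i/ and /e/, so it voices to [b]. /miokoopafgipeodo/ → miogoobafgibeodo.
Rule 2 (regressive voicing assimilation): /f/ precedes the voiced obstruent /g/, so it voices to [v] by assimilation. /miogoobafgibeodo/ → miogoobavgibeodo.
Rule 3 (final vowel raising): /o/ is a mid vowel in word-final position, so it raises to [u]. /miogoobavgibeodo/ → miogoobavgibeodu.

miogoobavgibeodu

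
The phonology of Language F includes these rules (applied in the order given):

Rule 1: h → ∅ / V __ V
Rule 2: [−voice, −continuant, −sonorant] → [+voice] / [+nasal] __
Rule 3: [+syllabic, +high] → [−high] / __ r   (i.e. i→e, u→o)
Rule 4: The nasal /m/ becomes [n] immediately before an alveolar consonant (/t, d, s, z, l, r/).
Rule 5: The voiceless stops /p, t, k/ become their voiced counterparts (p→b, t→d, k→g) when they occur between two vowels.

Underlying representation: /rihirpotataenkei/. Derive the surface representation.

rierpodadaengei

Rule 1 (intervocalic h-deletion): /h/ occurs between vowels /i/ and /i/, so it deletes. /rihirpotataenkei/ → riirpotataenkei.
Rule 2 (post-nasal voicing): /k/ is a voiceless stop immediately after the nasal /n/, so it voices to [g]. /riirpotataenkei/ → riirpotataengei.
Rule 3 (pre-rhotic lowering): /i/ is a high vowel immediately before /r/, so it lowers to [e]. /riirpotataengei/ → rierpotataengei.
Rule 4 (nasal place assimilation): no segment meets the environment; /rierpotataengei/ is unchanged.
Rule 5 (intervocalic voicing): /t/ is a voiceless stop between vowels /o/ and /a/, so it voices to [d]. /t/ is a voiceless stop between vowels /a/ and /a/, so it voices to [d]. /rierpotataengei/ → rierpodadaengei.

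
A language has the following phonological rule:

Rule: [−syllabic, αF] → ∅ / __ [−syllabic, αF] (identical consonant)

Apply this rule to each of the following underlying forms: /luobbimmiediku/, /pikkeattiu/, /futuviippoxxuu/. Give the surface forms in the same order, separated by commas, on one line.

luobimiediku, pikeatiu, futuviipoxuu

/luobbimmiediku/: /bb/ is a geminate; the first /b/ deletes. /mm/ is a geminate; the first /m/ deletes. → [luobimiediku].
/pikkeattiu/: /kk/ is a geminate; the first /k/ deletes. /tt/ is a geminate; the first /t/ deletes. → [pikeatiu].
/futuviippoxxuu/: /pp/ is a geminate; the first /p/ deletes. /xx/ is a geminate; the first /x/ deletes. → [futuviipoxuu].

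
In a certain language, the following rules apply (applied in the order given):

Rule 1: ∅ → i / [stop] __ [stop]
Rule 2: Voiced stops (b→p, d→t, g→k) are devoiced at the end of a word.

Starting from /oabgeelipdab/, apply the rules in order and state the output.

Rule 1 (stop-cluster i-epenthesis): /b/ and /g/ form a stop–stop cluster, so [i] is inserted between them. /p/ and /d/ form a stop–stop cluster, so [i] is inserted between them. /oabgeelipdab/ → oabigeelipidab.
Rule 2 (final devoicing): /b/ is a voiced stop in word-final position, so it devoices to [p]. /oabigeelipidab/ → oabigeelipidap.

oabigeelipidap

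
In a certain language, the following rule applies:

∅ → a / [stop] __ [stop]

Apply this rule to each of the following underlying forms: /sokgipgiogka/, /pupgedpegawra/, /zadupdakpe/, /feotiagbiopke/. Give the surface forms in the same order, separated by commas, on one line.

/sokgipgiogka/: /k/ and /g/ form a stop–stop cluster, so [a] is inserted between them. /p/ and /g/ form a stop–stop cluster, so [a] is inserted between them. /g/ and /k/ form a stop–stop cluster, so [a] is inserted between them. → [sokagipagiogaka].
/pupgedpegawra/: /p/ and /g/ form a stop–stop cluster, so [a] is inserted between them. /d/ and /p/ form a stop–stop cluster, so [a] is inserted between them. → [pupagedapegawra].
/zadupdakpe/: /p/ and /d/ form a stop–stop cluster, so [a] is inserted between them. /k/ and /p/ form a stop–stop cluster, so [a] is inserted between them. → [zadupadakape].
/feotiagbiopke/: /g/ and /b/ form a stop–stop cluster, so [a] is inserted between them. /p/ and /k/ form a stop–stop cluster, so [a] is inserted between them. → [feotiagabiopake].

sokagipagiogaka, pupagedapegawra, zadupadakape, feotiagabiopake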